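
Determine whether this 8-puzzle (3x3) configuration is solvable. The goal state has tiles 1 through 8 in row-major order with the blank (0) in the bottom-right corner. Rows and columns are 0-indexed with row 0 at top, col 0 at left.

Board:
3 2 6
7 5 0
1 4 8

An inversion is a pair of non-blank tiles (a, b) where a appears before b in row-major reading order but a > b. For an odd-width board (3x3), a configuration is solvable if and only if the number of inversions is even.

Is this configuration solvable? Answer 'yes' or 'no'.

Inversions (pairs i<j in row-major order where tile[i] > tile[j] > 0): 11
11 is odd, so the puzzle is not solvable.

Answer: no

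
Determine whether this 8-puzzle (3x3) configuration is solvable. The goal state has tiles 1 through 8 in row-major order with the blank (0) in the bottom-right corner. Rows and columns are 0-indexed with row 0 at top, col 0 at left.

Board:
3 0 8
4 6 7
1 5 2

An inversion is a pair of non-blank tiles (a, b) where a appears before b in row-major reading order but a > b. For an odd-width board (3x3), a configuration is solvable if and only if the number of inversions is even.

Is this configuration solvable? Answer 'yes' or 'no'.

Inversions (pairs i<j in row-major order where tile[i] > tile[j] > 0): 17
17 is odd, so the puzzle is not solvable.

Answer: no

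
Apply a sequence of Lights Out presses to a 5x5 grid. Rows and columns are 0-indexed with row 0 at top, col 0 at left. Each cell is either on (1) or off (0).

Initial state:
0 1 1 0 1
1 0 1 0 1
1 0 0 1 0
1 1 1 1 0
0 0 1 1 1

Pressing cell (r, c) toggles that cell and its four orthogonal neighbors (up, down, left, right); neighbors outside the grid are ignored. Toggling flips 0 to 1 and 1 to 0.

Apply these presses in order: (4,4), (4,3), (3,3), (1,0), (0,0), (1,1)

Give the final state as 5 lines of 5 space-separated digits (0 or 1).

After press 1 at (4,4):
0 1 1 0 1
1 0 1 0 1
1 0 0 1 0
1 1 1 1 1
0 0 1 0 0

After press 2 at (4,3):
0 1 1 0 1
1 0 1 0 1
1 0 0 1 0
1 1 1 0 1
0 0 0 1 1

After press 3 at (3,3):
0 1 1 0 1
1 0 1 0 1
1 0 0 0 0
1 1 0 1 0
0 0 0 0 1

After press 4 at (1,0):
1 1 1 0 1
0 1 1 0 1
0 0 0 0 0
1 1 0 1 0
0 0 0 0 1

After press 5 at (0,0):
0 0 1 0 1
1 1 1 0 1
0 0 0 0 0
1 1 0 1 0
0 0 0 0 1

After press 6 at (1,1):
0 1 1 0 1
0 0 0 0 1
0 1 0 0 0
1 1 0 1 0
0 0 0 0 1

Answer: 0 1 1 0 1
0 0 0 0 1
0 1 0 0 0
1 1 0 1 0
0 0 0 0 1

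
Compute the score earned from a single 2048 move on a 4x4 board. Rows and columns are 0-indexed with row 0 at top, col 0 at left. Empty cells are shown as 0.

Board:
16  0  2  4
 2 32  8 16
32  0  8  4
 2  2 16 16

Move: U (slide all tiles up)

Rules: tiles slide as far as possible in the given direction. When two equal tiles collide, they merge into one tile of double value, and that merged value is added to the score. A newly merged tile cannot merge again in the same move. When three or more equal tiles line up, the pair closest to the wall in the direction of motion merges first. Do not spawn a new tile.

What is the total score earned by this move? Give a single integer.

Answer: 16

Derivation:
Slide up:
col 0: [16, 2, 32, 2] -> [16, 2, 32, 2]  score +0 (running 0)
col 1: [0, 32, 0, 2] -> [32, 2, 0, 0]  score +0 (running 0)
col 2: [2, 8, 8, 16] -> [2, 16, 16, 0]  score +16 (running 16)
col 3: [4, 16, 4, 16] -> [4, 16, 4, 16]  score +0 (running 16)
Board after move:
16 32  2  4
 2  2 16 16
32  0 16  4
 2  0  0 16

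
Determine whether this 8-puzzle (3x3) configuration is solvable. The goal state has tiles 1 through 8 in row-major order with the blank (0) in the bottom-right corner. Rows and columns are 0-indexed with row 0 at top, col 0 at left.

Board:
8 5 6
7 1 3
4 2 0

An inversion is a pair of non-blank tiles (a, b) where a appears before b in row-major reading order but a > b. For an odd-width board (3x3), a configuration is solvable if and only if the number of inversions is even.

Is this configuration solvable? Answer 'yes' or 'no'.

Inversions (pairs i<j in row-major order where tile[i] > tile[j] > 0): 21
21 is odd, so the puzzle is not solvable.

Answer: no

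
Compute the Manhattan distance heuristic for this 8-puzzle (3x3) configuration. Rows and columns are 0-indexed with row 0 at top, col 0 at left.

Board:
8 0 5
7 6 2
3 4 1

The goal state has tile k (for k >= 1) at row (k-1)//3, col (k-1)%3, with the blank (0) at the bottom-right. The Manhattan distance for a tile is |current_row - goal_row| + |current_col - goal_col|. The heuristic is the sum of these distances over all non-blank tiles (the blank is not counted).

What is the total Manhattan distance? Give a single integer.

Tile 8: at (0,0), goal (2,1), distance |0-2|+|0-1| = 3
Tile 5: at (0,2), goal (1,1), distance |0-1|+|2-1| = 2
Tile 7: at (1,0), goal (2,0), distance |1-2|+|0-0| = 1
Tile 6: at (1,1), goal (1,2), distance |1-1|+|1-2| = 1
Tile 2: at (1,2), goal (0,1), distance |1-0|+|2-1| = 2
Tile 3: at (2,0), goal (0,2), distance |2-0|+|0-2| = 4
Tile 4: at (2,1), goal (1,0), distance |2-1|+|1-0| = 2
Tile 1: at (2,2), goal (0,0), distance |2-0|+|2-0| = 4
Sum: 3 + 2 + 1 + 1 + 2 + 4 + 2 + 4 = 19

Answer: 19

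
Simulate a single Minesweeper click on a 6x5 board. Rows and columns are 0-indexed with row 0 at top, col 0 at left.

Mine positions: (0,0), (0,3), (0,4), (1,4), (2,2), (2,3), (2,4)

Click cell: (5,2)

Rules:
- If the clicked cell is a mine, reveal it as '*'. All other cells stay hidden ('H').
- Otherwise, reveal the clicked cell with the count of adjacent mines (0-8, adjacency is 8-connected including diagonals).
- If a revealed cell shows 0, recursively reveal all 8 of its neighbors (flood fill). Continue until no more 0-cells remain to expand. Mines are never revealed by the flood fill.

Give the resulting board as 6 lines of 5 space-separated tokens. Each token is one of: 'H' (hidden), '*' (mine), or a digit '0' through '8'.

H H H H H
1 2 H H H
0 1 H H H
0 1 2 3 2
0 0 0 0 0
0 0 0 0 0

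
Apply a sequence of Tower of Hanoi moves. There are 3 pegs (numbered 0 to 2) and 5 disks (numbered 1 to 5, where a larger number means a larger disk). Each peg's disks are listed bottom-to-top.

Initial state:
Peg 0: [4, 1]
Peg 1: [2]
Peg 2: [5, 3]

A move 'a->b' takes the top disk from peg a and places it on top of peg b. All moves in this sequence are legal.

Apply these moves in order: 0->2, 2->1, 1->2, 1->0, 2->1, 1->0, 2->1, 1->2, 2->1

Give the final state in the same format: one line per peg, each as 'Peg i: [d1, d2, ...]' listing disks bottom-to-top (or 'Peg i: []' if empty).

After move 1 (0->2):
Peg 0: [4]
Peg 1: [2]
Peg 2: [5, 3, 1]

After move 2 (2->1):
Peg 0: [4]
Peg 1: [2, 1]
Peg 2: [5, 3]

After move 3 (1->2):
Peg 0: [4]
Peg 1: [2]
Peg 2: [5, 3, 1]

After move 4 (1->0):
Peg 0: [4, 2]
Peg 1: []
Peg 2: [5, 3, 1]

After move 5 (2->1):
Peg 0: [4, 2]
Peg 1: [1]
Peg 2: [5, 3]

After move 6 (1->0):
Peg 0: [4, 2, 1]
Peg 1: []
Peg 2: [5, 3]

After move 7 (2->1):
Peg 0: [4, 2, 1]
Peg 1: [3]
Peg 2: [5]

After move 8 (1->2):
Peg 0: [4, 2, 1]
Peg 1: []
Peg 2: [5, 3]

After move 9 (2->1):
Peg 0: [4, 2, 1]
Peg 1: [3]
Peg 2: [5]

Answer: Peg 0: [4, 2, 1]
Peg 1: [3]
Peg 2: [5]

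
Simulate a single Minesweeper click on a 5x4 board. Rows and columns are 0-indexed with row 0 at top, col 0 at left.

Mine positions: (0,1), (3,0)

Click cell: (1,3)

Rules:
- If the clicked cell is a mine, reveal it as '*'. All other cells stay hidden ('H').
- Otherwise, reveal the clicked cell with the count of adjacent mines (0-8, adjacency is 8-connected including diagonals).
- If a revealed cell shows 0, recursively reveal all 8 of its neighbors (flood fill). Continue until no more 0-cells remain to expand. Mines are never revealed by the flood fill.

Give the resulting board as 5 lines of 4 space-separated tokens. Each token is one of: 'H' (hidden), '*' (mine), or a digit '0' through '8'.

H H 1 0
H 1 1 0
H 1 0 0
H 1 0 0
H 1 0 0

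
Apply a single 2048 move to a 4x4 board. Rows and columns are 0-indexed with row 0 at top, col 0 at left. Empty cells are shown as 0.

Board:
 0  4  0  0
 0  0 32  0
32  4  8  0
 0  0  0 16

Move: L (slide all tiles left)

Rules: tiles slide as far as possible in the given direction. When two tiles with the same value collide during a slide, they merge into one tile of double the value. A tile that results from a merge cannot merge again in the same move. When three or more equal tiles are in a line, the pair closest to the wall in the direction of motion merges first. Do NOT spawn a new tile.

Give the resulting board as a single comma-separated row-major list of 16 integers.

Answer: 4, 0, 0, 0, 32, 0, 0, 0, 32, 4, 8, 0, 16, 0, 0, 0

Derivation:
Slide left:
row 0: [0, 4, 0, 0] -> [4, 0, 0, 0]
row 1: [0, 0, 32, 0] -> [32, 0, 0, 0]
row 2: [32, 4, 8, 0] -> [32, 4, 8, 0]
row 3: [0, 0, 0, 16] -> [16, 0, 0, 0]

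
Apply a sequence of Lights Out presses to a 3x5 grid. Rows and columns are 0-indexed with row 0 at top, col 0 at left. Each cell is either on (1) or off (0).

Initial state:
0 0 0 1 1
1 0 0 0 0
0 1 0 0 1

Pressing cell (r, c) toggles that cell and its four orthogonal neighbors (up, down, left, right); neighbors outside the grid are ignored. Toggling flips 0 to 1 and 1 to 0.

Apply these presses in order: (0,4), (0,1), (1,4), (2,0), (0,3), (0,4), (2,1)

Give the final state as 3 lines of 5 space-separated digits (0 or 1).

Answer: 1 1 0 0 1
0 0 0 0 1
0 1 1 0 0

Derivation:
After press 1 at (0,4):
0 0 0 0 0
1 0 0 0 1
0 1 0 0 1

After press 2 at (0,1):
1 1 1 0 0
1 1 0 0 1
0 1 0 0 1

After press 3 at (1,4):
1 1 1 0 1
1 1 0 1 0
0 1 0 0 0

After press 4 at (2,0):
1 1 1 0 1
0 1 0 1 0
1 0 0 0 0

After press 5 at (0,3):
1 1 0 1 0
0 1 0 0 0
1 0 0 0 0

After press 6 at (0,4):
1 1 0 0 1
0 1 0 0 1
1 0 0 0 0

After press 7 at (2,1):
1 1 0 0 1
0 0 0 0 1
0 1 1 0 0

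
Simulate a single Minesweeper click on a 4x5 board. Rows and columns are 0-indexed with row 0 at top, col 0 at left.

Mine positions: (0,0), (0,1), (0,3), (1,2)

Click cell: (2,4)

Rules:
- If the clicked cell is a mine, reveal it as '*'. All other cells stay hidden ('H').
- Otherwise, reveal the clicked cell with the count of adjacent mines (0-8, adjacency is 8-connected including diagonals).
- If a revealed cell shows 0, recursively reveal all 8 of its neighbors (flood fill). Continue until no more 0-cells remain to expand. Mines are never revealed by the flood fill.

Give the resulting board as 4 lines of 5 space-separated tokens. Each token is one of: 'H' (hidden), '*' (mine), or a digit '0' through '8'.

H H H H H
2 3 H 2 1
0 1 1 1 0
0 0 0 0 0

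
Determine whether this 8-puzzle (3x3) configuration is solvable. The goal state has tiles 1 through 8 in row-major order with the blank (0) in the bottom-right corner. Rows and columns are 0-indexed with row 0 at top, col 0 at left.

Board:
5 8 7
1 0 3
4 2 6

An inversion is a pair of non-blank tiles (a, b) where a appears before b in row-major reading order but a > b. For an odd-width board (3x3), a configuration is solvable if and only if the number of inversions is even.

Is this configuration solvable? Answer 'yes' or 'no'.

Answer: no

Derivation:
Inversions (pairs i<j in row-major order where tile[i] > tile[j] > 0): 17
17 is odd, so the puzzle is not solvable.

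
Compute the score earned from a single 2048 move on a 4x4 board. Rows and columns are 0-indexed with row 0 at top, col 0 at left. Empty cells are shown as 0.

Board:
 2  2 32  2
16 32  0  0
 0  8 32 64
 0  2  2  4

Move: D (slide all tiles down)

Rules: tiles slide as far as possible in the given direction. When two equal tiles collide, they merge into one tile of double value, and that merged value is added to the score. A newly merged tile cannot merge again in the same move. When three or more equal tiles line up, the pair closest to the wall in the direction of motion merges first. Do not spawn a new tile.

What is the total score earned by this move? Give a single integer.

Answer: 64

Derivation:
Slide down:
col 0: [2, 16, 0, 0] -> [0, 0, 2, 16]  score +0 (running 0)
col 1: [2, 32, 8, 2] -> [2, 32, 8, 2]  score +0 (running 0)
col 2: [32, 0, 32, 2] -> [0, 0, 64, 2]  score +64 (running 64)
col 3: [2, 0, 64, 4] -> [0, 2, 64, 4]  score +0 (running 64)
Board after move:
 0  2  0  0
 0 32  0  2
 2  8 64 64
16  2  2  4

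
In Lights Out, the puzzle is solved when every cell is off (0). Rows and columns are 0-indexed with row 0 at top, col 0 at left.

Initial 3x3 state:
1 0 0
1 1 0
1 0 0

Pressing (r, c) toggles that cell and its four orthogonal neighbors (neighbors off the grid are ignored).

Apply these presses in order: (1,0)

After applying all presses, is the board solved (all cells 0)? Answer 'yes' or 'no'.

Answer: yes

Derivation:
After press 1 at (1,0):
0 0 0
0 0 0
0 0 0

Lights still on: 0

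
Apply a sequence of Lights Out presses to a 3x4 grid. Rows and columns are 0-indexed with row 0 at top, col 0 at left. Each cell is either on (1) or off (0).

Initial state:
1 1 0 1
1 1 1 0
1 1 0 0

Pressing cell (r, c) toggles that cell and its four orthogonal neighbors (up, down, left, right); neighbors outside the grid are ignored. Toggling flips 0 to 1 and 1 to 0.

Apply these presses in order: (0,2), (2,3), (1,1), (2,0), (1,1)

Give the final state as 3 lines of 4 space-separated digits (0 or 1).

After press 1 at (0,2):
1 0 1 0
1 1 0 0
1 1 0 0

After press 2 at (2,3):
1 0 1 0
1 1 0 1
1 1 1 1

After press 3 at (1,1):
1 1 1 0
0 0 1 1
1 0 1 1

After press 4 at (2,0):
1 1 1 0
1 0 1 1
0 1 1 1

After press 5 at (1,1):
1 0 1 0
0 1 0 1
0 0 1 1

Answer: 1 0 1 0
0 1 0 1
0 0 1 1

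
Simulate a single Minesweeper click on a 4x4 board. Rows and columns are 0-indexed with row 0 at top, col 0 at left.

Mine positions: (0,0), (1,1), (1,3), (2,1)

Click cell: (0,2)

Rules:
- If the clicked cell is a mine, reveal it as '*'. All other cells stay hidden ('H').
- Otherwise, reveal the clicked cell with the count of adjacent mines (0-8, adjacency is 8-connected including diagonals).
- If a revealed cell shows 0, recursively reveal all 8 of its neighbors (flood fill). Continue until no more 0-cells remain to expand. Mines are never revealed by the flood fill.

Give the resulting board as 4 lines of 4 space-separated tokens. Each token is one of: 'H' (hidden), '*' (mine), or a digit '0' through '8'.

H H 2 H
H H H H
H H H H
H H H H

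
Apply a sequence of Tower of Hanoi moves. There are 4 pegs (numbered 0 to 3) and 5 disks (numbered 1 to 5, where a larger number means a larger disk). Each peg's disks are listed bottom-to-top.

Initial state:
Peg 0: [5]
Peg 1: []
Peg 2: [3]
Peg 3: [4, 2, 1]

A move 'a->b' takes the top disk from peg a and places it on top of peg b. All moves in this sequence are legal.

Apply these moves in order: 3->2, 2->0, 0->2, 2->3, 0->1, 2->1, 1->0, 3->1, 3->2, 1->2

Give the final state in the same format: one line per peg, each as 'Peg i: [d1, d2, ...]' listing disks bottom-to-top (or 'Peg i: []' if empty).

Answer: Peg 0: [3]
Peg 1: [5]
Peg 2: [2, 1]
Peg 3: [4]

Derivation:
After move 1 (3->2):
Peg 0: [5]
Peg 1: []
Peg 2: [3, 1]
Peg 3: [4, 2]

After move 2 (2->0):
Peg 0: [5, 1]
Peg 1: []
Peg 2: [3]
Peg 3: [4, 2]

After move 3 (0->2):
Peg 0: [5]
Peg 1: []
Peg 2: [3, 1]
Peg 3: [4, 2]

After move 4 (2->3):
Peg 0: [5]
Peg 1: []
Peg 2: [3]
Peg 3: [4, 2, 1]

After move 5 (0->1):
Peg 0: []
Peg 1: [5]
Peg 2: [3]
Peg 3: [4, 2, 1]

After move 6 (2->1):
Peg 0: []
Peg 1: [5, 3]
Peg 2: []
Peg 3: [4, 2, 1]

After move 7 (1->0):
Peg 0: [3]
Peg 1: [5]
Peg 2: []
Peg 3: [4, 2, 1]

After move 8 (3->1):
Peg 0: [3]
Peg 1: [5, 1]
Peg 2: []
Peg 3: [4, 2]

After move 9 (3->2):
Peg 0: [3]
Peg 1: [5, 1]
Peg 2: [2]
Peg 3: [4]

After move 10 (1->2):
Peg 0: [3]
Peg 1: [5]
Peg 2: [2, 1]
Peg 3: [4]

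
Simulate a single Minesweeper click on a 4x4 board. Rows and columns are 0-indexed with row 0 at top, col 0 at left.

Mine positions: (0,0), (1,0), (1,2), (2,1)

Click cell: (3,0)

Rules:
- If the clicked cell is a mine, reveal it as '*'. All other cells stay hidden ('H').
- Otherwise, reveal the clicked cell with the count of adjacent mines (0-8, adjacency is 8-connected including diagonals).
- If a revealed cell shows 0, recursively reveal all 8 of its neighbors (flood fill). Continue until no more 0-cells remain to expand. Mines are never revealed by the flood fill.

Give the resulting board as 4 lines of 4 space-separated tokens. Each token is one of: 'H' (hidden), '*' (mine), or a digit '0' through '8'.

H H H H
H H H H
H H H H
1 H H H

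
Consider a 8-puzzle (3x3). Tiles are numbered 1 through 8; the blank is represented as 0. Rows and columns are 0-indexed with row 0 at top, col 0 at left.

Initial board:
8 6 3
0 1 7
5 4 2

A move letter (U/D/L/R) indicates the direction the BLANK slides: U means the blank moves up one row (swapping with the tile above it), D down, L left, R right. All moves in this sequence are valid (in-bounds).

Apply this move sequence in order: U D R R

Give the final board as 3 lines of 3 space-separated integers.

Answer: 8 6 3
1 7 0
5 4 2

Derivation:
After move 1 (U):
0 6 3
8 1 7
5 4 2

After move 2 (D):
8 6 3
0 1 7
5 4 2

After move 3 (R):
8 6 3
1 0 7
5 4 2

After move 4 (R):
8 6 3
1 7 0
5 4 2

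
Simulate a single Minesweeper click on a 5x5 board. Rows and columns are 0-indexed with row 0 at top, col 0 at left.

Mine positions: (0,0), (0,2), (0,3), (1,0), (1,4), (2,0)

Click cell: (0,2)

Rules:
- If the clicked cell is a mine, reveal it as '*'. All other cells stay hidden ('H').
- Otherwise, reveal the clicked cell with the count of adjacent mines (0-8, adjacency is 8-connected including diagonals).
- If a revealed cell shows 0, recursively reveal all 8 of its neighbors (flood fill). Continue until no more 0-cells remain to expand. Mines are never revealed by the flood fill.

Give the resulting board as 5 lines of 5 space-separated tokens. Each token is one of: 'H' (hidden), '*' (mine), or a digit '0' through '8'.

H H * H H
H H H H H
H H H H H
H H H H H
H H H H H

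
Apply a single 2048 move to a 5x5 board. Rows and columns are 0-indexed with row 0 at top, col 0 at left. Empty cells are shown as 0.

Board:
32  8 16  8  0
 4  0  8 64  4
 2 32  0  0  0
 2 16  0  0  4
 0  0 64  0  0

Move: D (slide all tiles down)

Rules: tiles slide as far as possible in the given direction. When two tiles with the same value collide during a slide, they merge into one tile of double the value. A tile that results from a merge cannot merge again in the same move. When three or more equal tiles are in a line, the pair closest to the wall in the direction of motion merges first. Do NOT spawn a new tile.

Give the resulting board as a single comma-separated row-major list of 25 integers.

Slide down:
col 0: [32, 4, 2, 2, 0] -> [0, 0, 32, 4, 4]
col 1: [8, 0, 32, 16, 0] -> [0, 0, 8, 32, 16]
col 2: [16, 8, 0, 0, 64] -> [0, 0, 16, 8, 64]
col 3: [8, 64, 0, 0, 0] -> [0, 0, 0, 8, 64]
col 4: [0, 4, 0, 4, 0] -> [0, 0, 0, 0, 8]

Answer: 0, 0, 0, 0, 0, 0, 0, 0, 0, 0, 32, 8, 16, 0, 0, 4, 32, 8, 8, 0, 4, 16, 64, 64, 8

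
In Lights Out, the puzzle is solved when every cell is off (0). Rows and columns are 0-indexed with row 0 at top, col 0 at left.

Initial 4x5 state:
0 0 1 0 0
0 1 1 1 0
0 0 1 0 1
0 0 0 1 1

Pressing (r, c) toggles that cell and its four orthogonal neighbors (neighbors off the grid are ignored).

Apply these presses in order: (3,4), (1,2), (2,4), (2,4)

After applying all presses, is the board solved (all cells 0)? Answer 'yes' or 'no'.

Answer: yes

Derivation:
After press 1 at (3,4):
0 0 1 0 0
0 1 1 1 0
0 0 1 0 0
0 0 0 0 0

After press 2 at (1,2):
0 0 0 0 0
0 0 0 0 0
0 0 0 0 0
0 0 0 0 0

After press 3 at (2,4):
0 0 0 0 0
0 0 0 0 1
0 0 0 1 1
0 0 0 0 1

After press 4 at (2,4):
0 0 0 0 0
0 0 0 0 0
0 0 0 0 0
0 0 0 0 0

Lights still on: 0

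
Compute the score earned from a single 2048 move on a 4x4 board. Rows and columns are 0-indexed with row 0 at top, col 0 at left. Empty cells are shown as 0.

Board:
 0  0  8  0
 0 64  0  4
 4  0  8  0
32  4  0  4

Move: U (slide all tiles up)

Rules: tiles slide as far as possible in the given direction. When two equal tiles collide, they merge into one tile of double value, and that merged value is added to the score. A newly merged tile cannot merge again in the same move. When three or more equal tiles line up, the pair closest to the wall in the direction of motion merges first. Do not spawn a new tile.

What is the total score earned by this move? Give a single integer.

Answer: 24

Derivation:
Slide up:
col 0: [0, 0, 4, 32] -> [4, 32, 0, 0]  score +0 (running 0)
col 1: [0, 64, 0, 4] -> [64, 4, 0, 0]  score +0 (running 0)
col 2: [8, 0, 8, 0] -> [16, 0, 0, 0]  score +16 (running 16)
col 3: [0, 4, 0, 4] -> [8, 0, 0, 0]  score +8 (running 24)
Board after move:
 4 64 16  8
32  4  0  0
 0  0  0  0
 0  0  0  0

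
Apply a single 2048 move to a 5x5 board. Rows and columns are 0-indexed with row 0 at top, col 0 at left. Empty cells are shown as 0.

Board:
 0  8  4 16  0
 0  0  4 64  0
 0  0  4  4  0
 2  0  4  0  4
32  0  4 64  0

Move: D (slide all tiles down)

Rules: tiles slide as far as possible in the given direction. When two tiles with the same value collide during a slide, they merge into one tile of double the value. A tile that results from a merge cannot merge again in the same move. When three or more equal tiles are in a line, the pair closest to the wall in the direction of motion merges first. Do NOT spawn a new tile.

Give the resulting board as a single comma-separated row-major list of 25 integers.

Slide down:
col 0: [0, 0, 0, 2, 32] -> [0, 0, 0, 2, 32]
col 1: [8, 0, 0, 0, 0] -> [0, 0, 0, 0, 8]
col 2: [4, 4, 4, 4, 4] -> [0, 0, 4, 8, 8]
col 3: [16, 64, 4, 0, 64] -> [0, 16, 64, 4, 64]
col 4: [0, 0, 0, 4, 0] -> [0, 0, 0, 0, 4]

Answer: 0, 0, 0, 0, 0, 0, 0, 0, 16, 0, 0, 0, 4, 64, 0, 2, 0, 8, 4, 0, 32, 8, 8, 64, 4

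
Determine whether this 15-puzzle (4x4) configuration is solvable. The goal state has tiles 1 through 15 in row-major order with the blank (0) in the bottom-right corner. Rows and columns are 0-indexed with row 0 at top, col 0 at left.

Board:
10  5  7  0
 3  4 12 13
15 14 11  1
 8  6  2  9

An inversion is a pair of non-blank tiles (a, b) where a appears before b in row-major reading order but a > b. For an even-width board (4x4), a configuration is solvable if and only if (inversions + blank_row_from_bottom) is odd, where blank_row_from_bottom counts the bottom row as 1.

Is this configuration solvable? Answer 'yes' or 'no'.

Inversions: 55
Blank is in row 0 (0-indexed from top), which is row 4 counting from the bottom (bottom = 1).
55 + 4 = 59, which is odd, so the puzzle is solvable.

Answer: yes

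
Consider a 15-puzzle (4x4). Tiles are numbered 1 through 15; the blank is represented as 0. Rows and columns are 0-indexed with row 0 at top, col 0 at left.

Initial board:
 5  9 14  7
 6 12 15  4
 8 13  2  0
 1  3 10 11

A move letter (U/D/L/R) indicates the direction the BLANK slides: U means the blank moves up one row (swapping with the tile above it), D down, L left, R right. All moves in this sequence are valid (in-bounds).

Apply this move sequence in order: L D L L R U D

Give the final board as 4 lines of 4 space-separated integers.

Answer:  5  9 14  7
 6 12 15  4
 8 13 10  2
 1  0  3 11

Derivation:
After move 1 (L):
 5  9 14  7
 6 12 15  4
 8 13  0  2
 1  3 10 11

After move 2 (D):
 5  9 14  7
 6 12 15  4
 8 13 10  2
 1  3  0 11

After move 3 (L):
 5  9 14  7
 6 12 15  4
 8 13 10  2
 1  0  3 11

After move 4 (L):
 5  9 14  7
 6 12 15  4
 8 13 10  2
 0  1  3 11

After move 5 (R):
 5  9 14  7
 6 12 15  4
 8 13 10  2
 1  0  3 11

After move 6 (U):
 5  9 14  7
 6 12 15  4
 8  0 10  2
 1 13  3 11

After move 7 (D):
 5  9 14  7
 6 12 15  4
 8 13 10  2
 1  0  3 11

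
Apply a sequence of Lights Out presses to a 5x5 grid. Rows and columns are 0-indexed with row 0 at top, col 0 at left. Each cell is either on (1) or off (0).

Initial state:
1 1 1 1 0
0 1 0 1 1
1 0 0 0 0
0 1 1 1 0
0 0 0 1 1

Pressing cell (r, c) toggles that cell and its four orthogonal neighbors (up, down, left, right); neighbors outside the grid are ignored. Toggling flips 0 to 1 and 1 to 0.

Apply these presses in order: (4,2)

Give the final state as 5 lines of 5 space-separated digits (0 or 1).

Answer: 1 1 1 1 0
0 1 0 1 1
1 0 0 0 0
0 1 0 1 0
0 1 1 0 1

Derivation:
After press 1 at (4,2):
1 1 1 1 0
0 1 0 1 1
1 0 0 0 0
0 1 0 1 0
0 1 1 0 1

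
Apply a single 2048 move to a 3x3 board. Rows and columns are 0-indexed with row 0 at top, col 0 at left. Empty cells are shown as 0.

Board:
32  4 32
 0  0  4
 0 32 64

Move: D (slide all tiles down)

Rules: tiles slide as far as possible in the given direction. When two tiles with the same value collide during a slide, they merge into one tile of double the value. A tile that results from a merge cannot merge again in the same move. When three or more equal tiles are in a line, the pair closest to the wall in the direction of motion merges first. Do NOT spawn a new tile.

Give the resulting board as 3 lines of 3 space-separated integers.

Answer:  0  0 32
 0  4  4
32 32 64

Derivation:
Slide down:
col 0: [32, 0, 0] -> [0, 0, 32]
col 1: [4, 0, 32] -> [0, 4, 32]
col 2: [32, 4, 64] -> [32, 4, 64]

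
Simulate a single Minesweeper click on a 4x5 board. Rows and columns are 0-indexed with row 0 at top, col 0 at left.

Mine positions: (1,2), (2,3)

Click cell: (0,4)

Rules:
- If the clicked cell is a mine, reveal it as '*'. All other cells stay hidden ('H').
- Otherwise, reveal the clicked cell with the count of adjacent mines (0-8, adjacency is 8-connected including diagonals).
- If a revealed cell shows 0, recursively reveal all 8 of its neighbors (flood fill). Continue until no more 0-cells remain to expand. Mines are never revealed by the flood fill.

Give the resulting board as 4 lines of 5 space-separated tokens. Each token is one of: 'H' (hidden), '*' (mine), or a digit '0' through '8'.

H H H 1 0
H H H 2 1
H H H H H
H H H H H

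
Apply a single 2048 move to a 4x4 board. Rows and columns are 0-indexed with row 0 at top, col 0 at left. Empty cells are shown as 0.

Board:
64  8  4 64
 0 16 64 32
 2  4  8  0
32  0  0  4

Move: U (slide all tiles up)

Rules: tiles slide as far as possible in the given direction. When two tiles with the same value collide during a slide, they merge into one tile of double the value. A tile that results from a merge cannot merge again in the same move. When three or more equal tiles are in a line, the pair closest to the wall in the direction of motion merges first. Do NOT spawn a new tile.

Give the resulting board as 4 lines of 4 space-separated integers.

Slide up:
col 0: [64, 0, 2, 32] -> [64, 2, 32, 0]
col 1: [8, 16, 4, 0] -> [8, 16, 4, 0]
col 2: [4, 64, 8, 0] -> [4, 64, 8, 0]
col 3: [64, 32, 0, 4] -> [64, 32, 4, 0]

Answer: 64  8  4 64
 2 16 64 32
32  4  8  4
 0  0  0  0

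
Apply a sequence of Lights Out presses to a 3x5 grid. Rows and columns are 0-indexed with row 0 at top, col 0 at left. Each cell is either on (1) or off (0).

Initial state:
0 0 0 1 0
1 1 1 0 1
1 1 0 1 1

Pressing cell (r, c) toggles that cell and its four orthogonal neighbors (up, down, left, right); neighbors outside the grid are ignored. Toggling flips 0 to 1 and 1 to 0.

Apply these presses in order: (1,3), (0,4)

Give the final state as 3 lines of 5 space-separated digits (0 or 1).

After press 1 at (1,3):
0 0 0 0 0
1 1 0 1 0
1 1 0 0 1

After press 2 at (0,4):
0 0 0 1 1
1 1 0 1 1
1 1 0 0 1

Answer: 0 0 0 1 1
1 1 0 1 1
1 1 0 0 1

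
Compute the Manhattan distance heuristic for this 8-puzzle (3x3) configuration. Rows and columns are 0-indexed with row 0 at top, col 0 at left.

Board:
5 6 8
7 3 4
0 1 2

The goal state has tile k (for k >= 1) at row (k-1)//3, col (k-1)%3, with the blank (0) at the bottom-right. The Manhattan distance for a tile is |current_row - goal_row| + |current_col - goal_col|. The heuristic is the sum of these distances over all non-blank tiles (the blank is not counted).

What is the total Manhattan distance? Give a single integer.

Answer: 18

Derivation:
Tile 5: (0,0)->(1,1) = 2
Tile 6: (0,1)->(1,2) = 2
Tile 8: (0,2)->(2,1) = 3
Tile 7: (1,0)->(2,0) = 1
Tile 3: (1,1)->(0,2) = 2
Tile 4: (1,2)->(1,0) = 2
Tile 1: (2,1)->(0,0) = 3
Tile 2: (2,2)->(0,1) = 3
Sum: 2 + 2 + 3 + 1 + 2 + 2 + 3 + 3 = 18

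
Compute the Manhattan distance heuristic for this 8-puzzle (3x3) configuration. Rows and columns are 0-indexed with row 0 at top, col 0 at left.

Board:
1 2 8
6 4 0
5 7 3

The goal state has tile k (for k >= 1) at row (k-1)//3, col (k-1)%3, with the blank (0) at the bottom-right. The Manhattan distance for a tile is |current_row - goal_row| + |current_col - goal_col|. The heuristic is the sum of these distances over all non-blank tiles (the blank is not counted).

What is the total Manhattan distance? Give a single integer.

Tile 1: (0,0)->(0,0) = 0
Tile 2: (0,1)->(0,1) = 0
Tile 8: (0,2)->(2,1) = 3
Tile 6: (1,0)->(1,2) = 2
Tile 4: (1,1)->(1,0) = 1
Tile 5: (2,0)->(1,1) = 2
Tile 7: (2,1)->(2,0) = 1
Tile 3: (2,2)->(0,2) = 2
Sum: 0 + 0 + 3 + 2 + 1 + 2 + 1 + 2 = 11

Answer: 11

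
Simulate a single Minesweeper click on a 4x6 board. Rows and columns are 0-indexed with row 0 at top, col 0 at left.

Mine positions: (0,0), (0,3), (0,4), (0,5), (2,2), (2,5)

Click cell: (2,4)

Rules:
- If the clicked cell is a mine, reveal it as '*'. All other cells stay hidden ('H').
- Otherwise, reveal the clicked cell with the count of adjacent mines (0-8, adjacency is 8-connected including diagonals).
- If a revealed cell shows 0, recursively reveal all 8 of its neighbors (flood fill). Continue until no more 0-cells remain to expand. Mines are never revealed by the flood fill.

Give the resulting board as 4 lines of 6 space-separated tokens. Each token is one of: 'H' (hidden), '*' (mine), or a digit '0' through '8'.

H H H H H H
H H H H H H
H H H H 1 H
H H H H H H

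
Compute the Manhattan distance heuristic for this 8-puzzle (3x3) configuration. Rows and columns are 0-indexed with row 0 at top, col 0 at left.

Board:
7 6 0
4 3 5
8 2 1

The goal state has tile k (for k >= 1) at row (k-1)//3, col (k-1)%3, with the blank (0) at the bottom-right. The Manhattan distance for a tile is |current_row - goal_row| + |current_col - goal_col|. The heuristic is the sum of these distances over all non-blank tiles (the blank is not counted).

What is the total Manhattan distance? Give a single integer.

Answer: 14

Derivation:
Tile 7: (0,0)->(2,0) = 2
Tile 6: (0,1)->(1,2) = 2
Tile 4: (1,0)->(1,0) = 0
Tile 3: (1,1)->(0,2) = 2
Tile 5: (1,2)->(1,1) = 1
Tile 8: (2,0)->(2,1) = 1
Tile 2: (2,1)->(0,1) = 2
Tile 1: (2,2)->(0,0) = 4
Sum: 2 + 2 + 0 + 2 + 1 + 1 + 2 + 4 = 14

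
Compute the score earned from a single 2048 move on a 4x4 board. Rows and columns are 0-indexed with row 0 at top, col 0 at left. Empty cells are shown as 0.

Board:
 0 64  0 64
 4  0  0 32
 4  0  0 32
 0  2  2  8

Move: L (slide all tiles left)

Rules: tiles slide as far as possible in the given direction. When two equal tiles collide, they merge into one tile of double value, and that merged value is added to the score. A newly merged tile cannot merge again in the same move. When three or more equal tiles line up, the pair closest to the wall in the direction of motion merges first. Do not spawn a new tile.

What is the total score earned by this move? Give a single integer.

Slide left:
row 0: [0, 64, 0, 64] -> [128, 0, 0, 0]  score +128 (running 128)
row 1: [4, 0, 0, 32] -> [4, 32, 0, 0]  score +0 (running 128)
row 2: [4, 0, 0, 32] -> [4, 32, 0, 0]  score +0 (running 128)
row 3: [0, 2, 2, 8] -> [4, 8, 0, 0]  score +4 (running 132)
Board after move:
128   0   0   0
  4  32   0   0
  4  32   0   0
  4   8   0   0

Answer: 132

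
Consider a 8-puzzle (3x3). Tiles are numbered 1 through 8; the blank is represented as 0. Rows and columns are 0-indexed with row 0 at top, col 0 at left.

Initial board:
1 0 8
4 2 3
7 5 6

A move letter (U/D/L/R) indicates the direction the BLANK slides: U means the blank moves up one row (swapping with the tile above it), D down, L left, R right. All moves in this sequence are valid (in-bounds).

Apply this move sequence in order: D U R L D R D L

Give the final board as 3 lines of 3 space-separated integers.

Answer: 1 2 8
4 3 6
7 0 5

Derivation:
After move 1 (D):
1 2 8
4 0 3
7 5 6

After move 2 (U):
1 0 8
4 2 3
7 5 6

After move 3 (R):
1 8 0
4 2 3
7 5 6

After move 4 (L):
1 0 8
4 2 3
7 5 6

After move 5 (D):
1 2 8
4 0 3
7 5 6

After move 6 (R):
1 2 8
4 3 0
7 5 6

After move 7 (D):
1 2 8
4 3 6
7 5 0

After move 8 (L):
1 2 8
4 3 6
7 0 5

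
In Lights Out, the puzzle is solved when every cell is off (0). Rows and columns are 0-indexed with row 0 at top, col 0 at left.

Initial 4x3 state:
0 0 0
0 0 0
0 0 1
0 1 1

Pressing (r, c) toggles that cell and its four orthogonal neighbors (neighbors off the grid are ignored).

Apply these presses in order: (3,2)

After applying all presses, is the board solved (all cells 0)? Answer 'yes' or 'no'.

After press 1 at (3,2):
0 0 0
0 0 0
0 0 0
0 0 0

Lights still on: 0

Answer: yes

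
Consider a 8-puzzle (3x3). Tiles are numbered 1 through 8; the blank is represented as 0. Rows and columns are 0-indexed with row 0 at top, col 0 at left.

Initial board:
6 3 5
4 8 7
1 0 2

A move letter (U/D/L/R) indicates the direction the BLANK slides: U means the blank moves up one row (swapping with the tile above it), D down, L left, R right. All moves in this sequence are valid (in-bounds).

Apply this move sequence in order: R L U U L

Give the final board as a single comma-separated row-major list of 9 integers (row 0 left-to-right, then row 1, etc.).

Answer: 0, 6, 5, 4, 3, 7, 1, 8, 2

Derivation:
After move 1 (R):
6 3 5
4 8 7
1 2 0

After move 2 (L):
6 3 5
4 8 7
1 0 2

After move 3 (U):
6 3 5
4 0 7
1 8 2

After move 4 (U):
6 0 5
4 3 7
1 8 2

After move 5 (L):
0 6 5
4 3 7
1 8 2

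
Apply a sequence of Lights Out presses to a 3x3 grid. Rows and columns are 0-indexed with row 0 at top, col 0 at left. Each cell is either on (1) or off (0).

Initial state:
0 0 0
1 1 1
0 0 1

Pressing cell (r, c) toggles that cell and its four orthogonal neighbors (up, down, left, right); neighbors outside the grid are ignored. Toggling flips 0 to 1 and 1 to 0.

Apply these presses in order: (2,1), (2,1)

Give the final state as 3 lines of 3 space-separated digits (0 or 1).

Answer: 0 0 0
1 1 1
0 0 1

Derivation:
After press 1 at (2,1):
0 0 0
1 0 1
1 1 0

After press 2 at (2,1):
0 0 0
1 1 1
0 0 1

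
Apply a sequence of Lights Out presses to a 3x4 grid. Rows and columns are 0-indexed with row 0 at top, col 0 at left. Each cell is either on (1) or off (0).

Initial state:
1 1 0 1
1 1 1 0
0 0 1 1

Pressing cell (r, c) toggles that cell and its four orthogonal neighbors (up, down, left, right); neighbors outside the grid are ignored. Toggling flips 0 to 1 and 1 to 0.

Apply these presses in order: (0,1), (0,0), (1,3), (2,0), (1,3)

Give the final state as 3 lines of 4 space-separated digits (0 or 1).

After press 1 at (0,1):
0 0 1 1
1 0 1 0
0 0 1 1

After press 2 at (0,0):
1 1 1 1
0 0 1 0
0 0 1 1

After press 3 at (1,3):
1 1 1 0
0 0 0 1
0 0 1 0

After press 4 at (2,0):
1 1 1 0
1 0 0 1
1 1 1 0

After press 5 at (1,3):
1 1 1 1
1 0 1 0
1 1 1 1

Answer: 1 1 1 1
1 0 1 0
1 1 1 1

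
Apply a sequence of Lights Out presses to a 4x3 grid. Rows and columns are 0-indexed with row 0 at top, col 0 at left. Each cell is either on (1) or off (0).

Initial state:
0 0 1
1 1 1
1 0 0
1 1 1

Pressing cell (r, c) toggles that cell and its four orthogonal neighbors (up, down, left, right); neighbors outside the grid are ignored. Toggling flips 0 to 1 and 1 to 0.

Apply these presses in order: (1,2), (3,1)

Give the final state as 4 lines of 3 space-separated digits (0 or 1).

After press 1 at (1,2):
0 0 0
1 0 0
1 0 1
1 1 1

After press 2 at (3,1):
0 0 0
1 0 0
1 1 1
0 0 0

Answer: 0 0 0
1 0 0
1 1 1
0 0 0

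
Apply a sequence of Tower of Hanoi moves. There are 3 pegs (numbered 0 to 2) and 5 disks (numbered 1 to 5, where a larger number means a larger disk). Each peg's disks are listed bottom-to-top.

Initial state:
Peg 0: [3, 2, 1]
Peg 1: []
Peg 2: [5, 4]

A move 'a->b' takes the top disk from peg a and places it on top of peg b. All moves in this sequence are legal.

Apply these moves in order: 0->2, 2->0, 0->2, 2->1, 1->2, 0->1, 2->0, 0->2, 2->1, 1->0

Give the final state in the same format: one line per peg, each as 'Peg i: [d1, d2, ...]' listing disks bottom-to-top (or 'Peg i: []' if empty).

After move 1 (0->2):
Peg 0: [3, 2]
Peg 1: []
Peg 2: [5, 4, 1]

After move 2 (2->0):
Peg 0: [3, 2, 1]
Peg 1: []
Peg 2: [5, 4]

After move 3 (0->2):
Peg 0: [3, 2]
Peg 1: []
Peg 2: [5, 4, 1]

After move 4 (2->1):
Peg 0: [3, 2]
Peg 1: [1]
Peg 2: [5, 4]

After move 5 (1->2):
Peg 0: [3, 2]
Peg 1: []
Peg 2: [5, 4, 1]

After move 6 (0->1):
Peg 0: [3]
Peg 1: [2]
Peg 2: [5, 4, 1]

After move 7 (2->0):
Peg 0: [3, 1]
Peg 1: [2]
Peg 2: [5, 4]

After move 8 (0->2):
Peg 0: [3]
Peg 1: [2]
Peg 2: [5, 4, 1]

After move 9 (2->1):
Peg 0: [3]
Peg 1: [2, 1]
Peg 2: [5, 4]

After move 10 (1->0):
Peg 0: [3, 1]
Peg 1: [2]
Peg 2: [5, 4]

Answer: Peg 0: [3, 1]
Peg 1: [2]
Peg 2: [5, 4]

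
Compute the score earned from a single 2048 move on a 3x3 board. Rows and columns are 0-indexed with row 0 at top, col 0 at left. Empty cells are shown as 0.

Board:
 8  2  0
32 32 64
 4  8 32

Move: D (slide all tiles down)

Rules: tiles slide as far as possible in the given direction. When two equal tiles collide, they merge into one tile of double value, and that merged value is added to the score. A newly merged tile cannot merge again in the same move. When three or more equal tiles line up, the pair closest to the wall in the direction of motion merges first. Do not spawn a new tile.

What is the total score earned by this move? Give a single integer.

Answer: 0

Derivation:
Slide down:
col 0: [8, 32, 4] -> [8, 32, 4]  score +0 (running 0)
col 1: [2, 32, 8] -> [2, 32, 8]  score +0 (running 0)
col 2: [0, 64, 32] -> [0, 64, 32]  score +0 (running 0)
Board after move:
 8  2  0
32 32 64
 4  8 32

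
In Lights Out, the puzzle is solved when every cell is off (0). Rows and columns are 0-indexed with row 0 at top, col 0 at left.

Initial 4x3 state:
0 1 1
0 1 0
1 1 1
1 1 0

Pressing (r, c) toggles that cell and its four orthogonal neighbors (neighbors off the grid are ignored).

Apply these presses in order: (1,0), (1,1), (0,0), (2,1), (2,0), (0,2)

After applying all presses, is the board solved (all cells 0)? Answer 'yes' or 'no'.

After press 1 at (1,0):
1 1 1
1 0 0
0 1 1
1 1 0

After press 2 at (1,1):
1 0 1
0 1 1
0 0 1
1 1 0

After press 3 at (0,0):
0 1 1
1 1 1
0 0 1
1 1 0

After press 4 at (2,1):
0 1 1
1 0 1
1 1 0
1 0 0

After press 5 at (2,0):
0 1 1
0 0 1
0 0 0
0 0 0

After press 6 at (0,2):
0 0 0
0 0 0
0 0 0
0 0 0

Lights still on: 0

Answer: yes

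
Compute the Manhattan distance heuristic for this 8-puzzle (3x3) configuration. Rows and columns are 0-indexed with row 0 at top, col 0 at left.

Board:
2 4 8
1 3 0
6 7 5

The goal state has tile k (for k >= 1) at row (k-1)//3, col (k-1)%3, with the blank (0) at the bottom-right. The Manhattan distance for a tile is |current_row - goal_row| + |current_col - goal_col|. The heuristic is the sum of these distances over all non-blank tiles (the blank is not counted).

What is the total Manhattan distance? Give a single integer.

Tile 2: at (0,0), goal (0,1), distance |0-0|+|0-1| = 1
Tile 4: at (0,1), goal (1,0), distance |0-1|+|1-0| = 2
Tile 8: at (0,2), goal (2,1), distance |0-2|+|2-1| = 3
Tile 1: at (1,0), goal (0,0), distance |1-0|+|0-0| = 1
Tile 3: at (1,1), goal (0,2), distance |1-0|+|1-2| = 2
Tile 6: at (2,0), goal (1,2), distance |2-1|+|0-2| = 3
Tile 7: at (2,1), goal (2,0), distance |2-2|+|1-0| = 1
Tile 5: at (2,2), goal (1,1), distance |2-1|+|2-1| = 2
Sum: 1 + 2 + 3 + 1 + 2 + 3 + 1 + 2 = 15

Answer: 15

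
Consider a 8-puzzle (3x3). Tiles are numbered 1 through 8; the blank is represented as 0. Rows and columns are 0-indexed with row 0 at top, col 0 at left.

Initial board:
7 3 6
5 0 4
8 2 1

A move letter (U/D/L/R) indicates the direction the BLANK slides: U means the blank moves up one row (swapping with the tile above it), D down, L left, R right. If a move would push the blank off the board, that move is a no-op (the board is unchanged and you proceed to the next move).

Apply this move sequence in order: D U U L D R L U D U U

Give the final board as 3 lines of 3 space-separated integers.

Answer: 0 7 6
5 3 4
8 2 1

Derivation:
After move 1 (D):
7 3 6
5 2 4
8 0 1

After move 2 (U):
7 3 6
5 0 4
8 2 1

After move 3 (U):
7 0 6
5 3 4
8 2 1

After move 4 (L):
0 7 6
5 3 4
8 2 1

After move 5 (D):
5 7 6
0 3 4
8 2 1

After move 6 (R):
5 7 6
3 0 4
8 2 1

After move 7 (L):
5 7 6
0 3 4
8 2 1

After move 8 (U):
0 7 6
5 3 4
8 2 1

After move 9 (D):
5 7 6
0 3 4
8 2 1

After move 10 (U):
0 7 6
5 3 4
8 2 1

After move 11 (U):
0 7 6
5 3 4
8 2 1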